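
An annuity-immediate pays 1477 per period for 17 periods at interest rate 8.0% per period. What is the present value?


PV = PMT * (1 - (1+i)^(-n)) / i
= 1477 * (1 - (1+0.08)^(-17)) / 0.08
= 1477 * (1 - 0.270269) / 0.08
= 1477 * 9.121638
= 13472.6595


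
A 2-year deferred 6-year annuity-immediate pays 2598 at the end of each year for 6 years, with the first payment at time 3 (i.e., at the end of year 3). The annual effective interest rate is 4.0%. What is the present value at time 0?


PV at time 2 of the 6-year annuity-immediate:
a_n = 2598 * (1-(1+0.04)^(-6))/0.04 = 13619.0716
Discount back 2 years to time 0:
PV = 13619.0716 * (1+0.04)^(-2)
= 13619.0716 * 0.924556
= 12591.5972


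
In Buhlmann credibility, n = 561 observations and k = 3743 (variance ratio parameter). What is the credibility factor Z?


Z = n / (n + k)
= 561 / (561 + 3743)
= 561 / 4304
= 0.1303


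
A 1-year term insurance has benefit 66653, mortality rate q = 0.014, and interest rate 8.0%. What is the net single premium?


NSP = benefit * q * v
v = 1/(1+i) = 0.925926
NSP = 66653 * 0.014 * 0.925926
= 864.0204


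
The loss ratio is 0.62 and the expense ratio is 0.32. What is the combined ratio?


Combined ratio = loss ratio + expense ratio
= 0.62 + 0.32
= 0.94


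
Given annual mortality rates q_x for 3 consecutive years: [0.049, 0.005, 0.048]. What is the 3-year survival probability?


p_k = 1 - q_k for each year
Survival = product of (1 - q_k)
= 0.951 * 0.995 * 0.952
= 0.9008


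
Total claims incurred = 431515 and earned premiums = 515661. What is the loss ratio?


Loss ratio = claims / premiums
= 431515 / 515661
= 0.8368


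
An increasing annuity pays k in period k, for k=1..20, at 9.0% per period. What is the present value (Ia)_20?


(Ia)_n = sum_{k=1}^{n} k * v^k, v = 1/(1+i)
v = 0.917431
Sum computed term by term:
(Ia)_20 = 70.9055


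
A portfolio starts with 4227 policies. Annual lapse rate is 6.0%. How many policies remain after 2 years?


remaining = initial * (1 - lapse)^years
= 4227 * (1 - 0.06)^2
= 4227 * 0.8836
= 3734.9772


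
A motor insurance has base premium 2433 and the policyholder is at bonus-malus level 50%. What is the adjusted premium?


adjusted = base * BM_level / 100
= 2433 * 50 / 100
= 2433 * 0.5
= 1216.5


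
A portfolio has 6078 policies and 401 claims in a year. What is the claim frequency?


frequency = claims / policies
= 401 / 6078
= 0.066


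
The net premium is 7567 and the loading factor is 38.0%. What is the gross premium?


Gross = net * (1 + loading)
= 7567 * (1 + 0.38)
= 7567 * 1.38
= 10442.46


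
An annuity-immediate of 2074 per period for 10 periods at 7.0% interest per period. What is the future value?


FV = PMT * ((1+i)^n - 1) / i
= 2074 * ((1.07)^10 - 1) / 0.07
= 2074 * (1.967151 - 1) / 0.07
= 28655.3131


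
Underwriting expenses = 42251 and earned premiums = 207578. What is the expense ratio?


Expense ratio = expenses / premiums
= 42251 / 207578
= 0.2035


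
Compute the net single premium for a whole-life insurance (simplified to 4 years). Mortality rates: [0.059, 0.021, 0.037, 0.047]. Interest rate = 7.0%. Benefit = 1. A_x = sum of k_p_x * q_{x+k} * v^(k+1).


v = 0.934579
Year 0: k_p_x=1.0, q=0.059, term=0.05514
Year 1: k_p_x=0.941, q=0.021, term=0.01726
Year 2: k_p_x=0.921239, q=0.037, term=0.027824
Year 3: k_p_x=0.887153, q=0.047, term=0.03181
A_x = 0.132


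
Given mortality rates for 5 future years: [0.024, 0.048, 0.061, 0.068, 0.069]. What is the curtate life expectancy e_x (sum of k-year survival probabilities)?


e_x = sum_{k=1}^{n} k_p_x
k_p_x values:
  1_p_x = 0.976
  2_p_x = 0.929152
  3_p_x = 0.872474
  4_p_x = 0.813146
  5_p_x = 0.757038
e_x = 4.3478


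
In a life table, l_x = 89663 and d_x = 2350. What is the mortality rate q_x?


q_x = d_x / l_x
= 2350 / 89663
= 0.0262


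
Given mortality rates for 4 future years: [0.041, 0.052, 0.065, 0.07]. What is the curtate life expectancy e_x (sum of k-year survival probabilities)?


e_x = sum_{k=1}^{n} k_p_x
k_p_x values:
  1_p_x = 0.959
  2_p_x = 0.909132
  3_p_x = 0.850038
  4_p_x = 0.790536
e_x = 3.5087


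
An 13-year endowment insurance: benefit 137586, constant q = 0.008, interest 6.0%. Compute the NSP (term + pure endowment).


Term component = 9350.1356
Pure endowment = 13_p_x * v^13 * benefit = 0.900848 * 0.468839 * 137586 = 58109.8473
NSP = 67459.9829


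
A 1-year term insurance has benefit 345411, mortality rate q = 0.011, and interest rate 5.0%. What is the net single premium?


NSP = benefit * q * v
v = 1/(1+i) = 0.952381
NSP = 345411 * 0.011 * 0.952381
= 3618.5914


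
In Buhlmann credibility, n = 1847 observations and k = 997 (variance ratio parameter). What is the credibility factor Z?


Z = n / (n + k)
= 1847 / (1847 + 997)
= 1847 / 2844
= 0.6494


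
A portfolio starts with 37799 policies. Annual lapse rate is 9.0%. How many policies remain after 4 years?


remaining = initial * (1 - lapse)^years
= 37799 * (1 - 0.09)^4
= 37799 * 0.68575
= 25920.6495


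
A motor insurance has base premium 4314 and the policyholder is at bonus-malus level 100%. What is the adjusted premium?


adjusted = base * BM_level / 100
= 4314 * 100 / 100
= 4314 * 1.0
= 4314.0


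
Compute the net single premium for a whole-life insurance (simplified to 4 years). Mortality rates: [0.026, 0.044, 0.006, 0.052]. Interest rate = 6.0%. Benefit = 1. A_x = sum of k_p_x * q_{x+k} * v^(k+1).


v = 0.943396
Year 0: k_p_x=1.0, q=0.026, term=0.024528
Year 1: k_p_x=0.974, q=0.044, term=0.038142
Year 2: k_p_x=0.931144, q=0.006, term=0.004691
Year 3: k_p_x=0.925557, q=0.052, term=0.038123
A_x = 0.1055


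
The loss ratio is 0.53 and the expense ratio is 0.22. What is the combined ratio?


Combined ratio = loss ratio + expense ratio
= 0.53 + 0.22
= 0.75


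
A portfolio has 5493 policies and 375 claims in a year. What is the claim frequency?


frequency = claims / policies
= 375 / 5493
= 0.0683


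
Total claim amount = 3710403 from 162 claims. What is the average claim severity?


severity = total / number
= 3710403 / 162
= 22903.7222


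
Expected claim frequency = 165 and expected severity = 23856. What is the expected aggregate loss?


E[S] = E[N] * E[X]
= 165 * 23856
= 3.9362e+06


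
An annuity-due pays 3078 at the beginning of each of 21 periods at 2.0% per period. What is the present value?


PV_due = PMT * (1-(1+i)^(-n))/i * (1+i)
PV_immediate = 52360.5018
PV_due = 52360.5018 * 1.02
= 53407.7118


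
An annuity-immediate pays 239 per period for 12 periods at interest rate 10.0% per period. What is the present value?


PV = PMT * (1 - (1+i)^(-n)) / i
= 239 * (1 - (1+0.1)^(-12)) / 0.1
= 239 * (1 - 0.318631) / 0.1
= 239 * 6.813692
= 1628.4723


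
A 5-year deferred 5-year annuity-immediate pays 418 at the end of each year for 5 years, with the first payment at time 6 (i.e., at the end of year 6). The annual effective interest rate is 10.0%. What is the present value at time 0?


PV at time 5 of the 5-year annuity-immediate:
a_n = 418 * (1-(1+0.1)^(-5))/0.1 = 1584.5489
Discount back 5 years to time 0:
PV = 1584.5489 * (1+0.1)^(-5)
= 1584.5489 * 0.620921
= 983.8802


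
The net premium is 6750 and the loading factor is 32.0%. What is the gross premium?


Gross = net * (1 + loading)
= 6750 * (1 + 0.32)
= 6750 * 1.32
= 8910.0


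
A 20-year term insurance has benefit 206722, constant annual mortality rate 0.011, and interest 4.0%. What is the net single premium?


NSP = benefit * sum_{k=0}^{n-1} k_p_x * q * v^(k+1)
With constant q=0.011, v=0.961538
Sum = 0.136785
NSP = 206722 * 0.136785
= 28276.5613


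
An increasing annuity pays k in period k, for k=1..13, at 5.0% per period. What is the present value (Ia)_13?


(Ia)_n = sum_{k=1}^{n} k * v^k, v = 1/(1+i)
v = 0.952381
Sum computed term by term:
(Ia)_13 = 59.3815


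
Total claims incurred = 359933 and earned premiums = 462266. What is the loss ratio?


Loss ratio = claims / premiums
= 359933 / 462266
= 0.7786


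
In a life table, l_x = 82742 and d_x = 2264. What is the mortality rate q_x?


q_x = d_x / l_x
= 2264 / 82742
= 0.0274


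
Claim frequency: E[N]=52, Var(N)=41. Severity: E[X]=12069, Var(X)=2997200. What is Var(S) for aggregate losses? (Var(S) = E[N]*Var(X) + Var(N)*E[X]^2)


Var(S) = E[N]*Var(X) + Var(N)*E[X]^2
= 52*2997200 + 41*12069^2
= 155854400 + 5972091201
= 6.1279e+09


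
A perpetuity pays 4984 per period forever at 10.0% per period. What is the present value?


PV = PMT / i
= 4984 / 0.1
= 49840.0


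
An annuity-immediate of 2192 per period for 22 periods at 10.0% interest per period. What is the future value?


FV = PMT * ((1+i)^n - 1) / i
= 2192 * ((1.1)^22 - 1) / 0.1
= 2192 * (8.140275 - 1) / 0.1
= 156514.8267


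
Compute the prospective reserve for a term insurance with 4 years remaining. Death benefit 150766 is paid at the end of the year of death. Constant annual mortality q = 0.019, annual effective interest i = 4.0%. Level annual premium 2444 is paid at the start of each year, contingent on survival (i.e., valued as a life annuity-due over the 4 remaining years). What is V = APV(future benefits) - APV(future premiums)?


v = 1/(1+i) = 0.961538
APV(future benefits) per unit = sum_{k=0}^{3} k_p_x * q * v^(k+1) = 0.06709
APV(future benefits) = 150766 * 0.06709 = 10114.9229
Life annuity-due factor ä_{x:4} = sum_{k=0}^{3} k_p_x * v^k = 3.672306
APV(future premiums) = 2444 * 3.672306 = 8975.1167
V = 10114.9229 - 8975.1167
= 1139.8062


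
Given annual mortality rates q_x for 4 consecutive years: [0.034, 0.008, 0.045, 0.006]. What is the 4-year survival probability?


p_k = 1 - q_k for each year
Survival = product of (1 - q_k)
= 0.966 * 0.992 * 0.955 * 0.994
= 0.9097


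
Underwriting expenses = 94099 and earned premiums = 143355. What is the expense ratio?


Expense ratio = expenses / premiums
= 94099 / 143355
= 0.6564


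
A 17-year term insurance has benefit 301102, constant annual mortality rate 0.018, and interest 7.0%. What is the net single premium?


NSP = benefit * sum_{k=0}^{n-1} k_p_x * q * v^(k+1)
With constant q=0.018, v=0.934579
Sum = 0.156994
NSP = 301102 * 0.156994
= 47271.303


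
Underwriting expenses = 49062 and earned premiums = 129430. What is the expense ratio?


Expense ratio = expenses / premiums
= 49062 / 129430
= 0.3791


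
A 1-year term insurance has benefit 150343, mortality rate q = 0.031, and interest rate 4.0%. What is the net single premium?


NSP = benefit * q * v
v = 1/(1+i) = 0.961538
NSP = 150343 * 0.031 * 0.961538
= 4481.3779


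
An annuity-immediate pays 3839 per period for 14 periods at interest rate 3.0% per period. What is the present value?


PV = PMT * (1 - (1+i)^(-n)) / i
= 3839 * (1 - (1+0.03)^(-14)) / 0.03
= 3839 * (1 - 0.661118) / 0.03
= 3839 * 11.296073
= 43365.6248


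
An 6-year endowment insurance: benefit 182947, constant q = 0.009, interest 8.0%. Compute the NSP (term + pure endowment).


Term component = 7457.5097
Pure endowment = 6_p_x * v^6 * benefit = 0.947201 * 0.63017 * 182947 = 109200.5149
NSP = 116658.0246


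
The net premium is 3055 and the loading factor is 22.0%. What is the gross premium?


Gross = net * (1 + loading)
= 3055 * (1 + 0.22)
= 3055 * 1.22
= 3727.1


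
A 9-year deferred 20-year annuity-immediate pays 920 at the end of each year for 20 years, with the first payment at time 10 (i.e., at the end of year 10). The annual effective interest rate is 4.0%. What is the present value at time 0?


PV at time 9 of the 20-year annuity-immediate:
a_n = 920 * (1-(1+0.04)^(-20))/0.04 = 12503.1002
Discount back 9 years to time 0:
PV = 12503.1002 * (1+0.04)^(-9)
= 12503.1002 * 0.702587
= 8784.5124


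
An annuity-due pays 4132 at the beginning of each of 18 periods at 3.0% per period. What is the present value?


PV_due = PMT * (1-(1+i)^(-n))/i * (1+i)
PV_immediate = 56829.516
PV_due = 56829.516 * 1.03
= 58534.4015


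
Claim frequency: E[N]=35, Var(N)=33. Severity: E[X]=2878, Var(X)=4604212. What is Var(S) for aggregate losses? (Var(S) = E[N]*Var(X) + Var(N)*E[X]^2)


Var(S) = E[N]*Var(X) + Var(N)*E[X]^2
= 35*4604212 + 33*2878^2
= 161147420 + 273335172
= 4.3448e+08


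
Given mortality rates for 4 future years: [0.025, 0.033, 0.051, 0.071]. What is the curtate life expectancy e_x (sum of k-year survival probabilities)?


e_x = sum_{k=1}^{n} k_p_x
k_p_x values:
  1_p_x = 0.975
  2_p_x = 0.942825
  3_p_x = 0.894741
  4_p_x = 0.831214
e_x = 3.6438


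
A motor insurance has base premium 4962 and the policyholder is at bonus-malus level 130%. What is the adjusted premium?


adjusted = base * BM_level / 100
= 4962 * 130 / 100
= 4962 * 1.3
= 6450.6


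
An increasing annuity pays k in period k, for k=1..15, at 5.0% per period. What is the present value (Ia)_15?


(Ia)_n = sum_{k=1}^{n} k * v^k, v = 1/(1+i)
v = 0.952381
Sum computed term by term:
(Ia)_15 = 73.6677


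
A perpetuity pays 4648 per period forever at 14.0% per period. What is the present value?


PV = PMT / i
= 4648 / 0.14
= 33200.0


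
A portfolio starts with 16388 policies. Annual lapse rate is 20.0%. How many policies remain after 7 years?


remaining = initial * (1 - lapse)^years
= 16388 * (1 - 0.2)^7
= 16388 * 0.209715
= 3436.8127


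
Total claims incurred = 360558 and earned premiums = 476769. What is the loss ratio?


Loss ratio = claims / premiums
= 360558 / 476769
= 0.7563


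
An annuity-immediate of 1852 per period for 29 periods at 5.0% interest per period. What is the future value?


FV = PMT * ((1+i)^n - 1) / i
= 1852 * ((1.05)^29 - 1) / 0.05
= 1852 * (4.116136 - 1) / 0.05
= 115421.6625


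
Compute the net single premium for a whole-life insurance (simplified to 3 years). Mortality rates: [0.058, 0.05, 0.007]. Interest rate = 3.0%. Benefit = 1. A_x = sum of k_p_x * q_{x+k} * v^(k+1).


v = 0.970874
Year 0: k_p_x=1.0, q=0.058, term=0.056311
Year 1: k_p_x=0.942, q=0.05, term=0.044396
Year 2: k_p_x=0.8949, q=0.007, term=0.005733
A_x = 0.1064


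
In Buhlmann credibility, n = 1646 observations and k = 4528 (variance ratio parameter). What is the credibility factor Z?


Z = n / (n + k)
= 1646 / (1646 + 4528)
= 1646 / 6174
= 0.2666


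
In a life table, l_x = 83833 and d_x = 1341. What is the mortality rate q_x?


q_x = d_x / l_x
= 1341 / 83833
= 0.016


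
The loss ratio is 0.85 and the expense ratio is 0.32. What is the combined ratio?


Combined ratio = loss ratio + expense ratio
= 0.85 + 0.32
= 1.17


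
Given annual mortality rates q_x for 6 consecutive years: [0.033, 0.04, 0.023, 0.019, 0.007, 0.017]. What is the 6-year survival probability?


p_k = 1 - q_k for each year
Survival = product of (1 - q_k)
= 0.967 * 0.96 * 0.977 * 0.981 * 0.993 * 0.983
= 0.8685


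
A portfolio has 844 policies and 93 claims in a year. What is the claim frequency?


frequency = claims / policies
= 93 / 844
= 0.1102


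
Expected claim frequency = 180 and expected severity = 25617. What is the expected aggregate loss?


E[S] = E[N] * E[X]
= 180 * 25617
= 4.6111e+06


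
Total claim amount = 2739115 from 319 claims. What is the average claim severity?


severity = total / number
= 2739115 / 319
= 8586.5674


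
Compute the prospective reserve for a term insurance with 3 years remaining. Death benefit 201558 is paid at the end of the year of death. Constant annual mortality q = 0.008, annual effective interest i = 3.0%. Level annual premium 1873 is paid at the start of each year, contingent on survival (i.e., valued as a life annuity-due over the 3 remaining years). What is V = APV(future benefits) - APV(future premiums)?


v = 1/(1+i) = 0.970874
APV(future benefits) per unit = sum_{k=0}^{2} k_p_x * q * v^(k+1) = 0.022452
APV(future benefits) = 201558 * 0.022452 = 4525.3591
Life annuity-due factor ä_{x:3} = sum_{k=0}^{2} k_p_x * v^k = 2.890681
APV(future premiums) = 1873 * 2.890681 = 5414.2464
V = 4525.3591 - 5414.2464
= -888.8874


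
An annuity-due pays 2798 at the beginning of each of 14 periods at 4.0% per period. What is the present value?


PV_due = PMT * (1-(1+i)^(-n))/i * (1+i)
PV_immediate = 29555.618
PV_due = 29555.618 * 1.04
= 30737.8427


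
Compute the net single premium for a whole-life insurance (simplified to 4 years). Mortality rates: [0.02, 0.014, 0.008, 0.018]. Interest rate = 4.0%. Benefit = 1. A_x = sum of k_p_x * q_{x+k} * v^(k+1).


v = 0.961538
Year 0: k_p_x=1.0, q=0.02, term=0.019231
Year 1: k_p_x=0.98, q=0.014, term=0.012685
Year 2: k_p_x=0.96628, q=0.008, term=0.006872
Year 3: k_p_x=0.95855, q=0.018, term=0.014749
A_x = 0.0535


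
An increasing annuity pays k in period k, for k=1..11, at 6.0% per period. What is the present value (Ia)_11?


(Ia)_n = sum_{k=1}^{n} k * v^k, v = 1/(1+i)
v = 0.943396
Sum computed term by term:
(Ia)_11 = 42.7571


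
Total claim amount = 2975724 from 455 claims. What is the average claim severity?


severity = total / number
= 2975724 / 455
= 6540.0527


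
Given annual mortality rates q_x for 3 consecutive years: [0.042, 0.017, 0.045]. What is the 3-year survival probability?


p_k = 1 - q_k for each year
Survival = product of (1 - q_k)
= 0.958 * 0.983 * 0.955
= 0.8993


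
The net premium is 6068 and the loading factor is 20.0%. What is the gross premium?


Gross = net * (1 + loading)
= 6068 * (1 + 0.2)
= 6068 * 1.2
= 7281.6


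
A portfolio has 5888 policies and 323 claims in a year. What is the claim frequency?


frequency = claims / policies
= 323 / 5888
= 0.0549


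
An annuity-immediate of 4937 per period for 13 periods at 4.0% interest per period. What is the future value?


FV = PMT * ((1+i)^n - 1) / i
= 4937 * ((1.04)^13 - 1) / 0.04
= 4937 * (1.665074 - 1) / 0.04
= 82086.6976


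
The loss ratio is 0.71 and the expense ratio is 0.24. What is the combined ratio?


Combined ratio = loss ratio + expense ratio
= 0.71 + 0.24
= 0.95


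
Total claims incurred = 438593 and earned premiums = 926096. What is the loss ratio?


Loss ratio = claims / premiums
= 438593 / 926096
= 0.4736


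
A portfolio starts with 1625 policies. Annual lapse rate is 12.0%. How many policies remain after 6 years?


remaining = initial * (1 - lapse)^years
= 1625 * (1 - 0.12)^6
= 1625 * 0.464404
= 754.6566


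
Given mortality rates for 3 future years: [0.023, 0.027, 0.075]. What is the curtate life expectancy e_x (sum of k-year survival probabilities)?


e_x = sum_{k=1}^{n} k_p_x
k_p_x values:
  1_p_x = 0.977
  2_p_x = 0.950621
  3_p_x = 0.879324
e_x = 2.8069


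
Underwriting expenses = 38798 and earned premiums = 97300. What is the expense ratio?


Expense ratio = expenses / premiums
= 38798 / 97300
= 0.3987


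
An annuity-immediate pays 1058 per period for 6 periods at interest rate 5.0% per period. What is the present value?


PV = PMT * (1 - (1+i)^(-n)) / i
= 1058 * (1 - (1+0.05)^(-6)) / 0.05
= 1058 * (1 - 0.746215) / 0.05
= 1058 * 5.075692
= 5370.0822


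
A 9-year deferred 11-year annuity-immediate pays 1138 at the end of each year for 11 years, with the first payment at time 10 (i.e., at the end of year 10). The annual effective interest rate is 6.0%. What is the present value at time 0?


PV at time 9 of the 11-year annuity-immediate:
a_n = 1138 * (1-(1+0.06)^(-11))/0.06 = 8975.2633
Discount back 9 years to time 0:
PV = 8975.2633 * (1+0.06)^(-9)
= 8975.2633 * 0.591898
= 5312.4445


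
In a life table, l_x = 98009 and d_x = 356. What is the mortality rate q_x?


q_x = d_x / l_x
= 356 / 98009
= 0.0036


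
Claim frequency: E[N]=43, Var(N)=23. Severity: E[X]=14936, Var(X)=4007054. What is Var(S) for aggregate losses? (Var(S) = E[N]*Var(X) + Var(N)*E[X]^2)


Var(S) = E[N]*Var(X) + Var(N)*E[X]^2
= 43*4007054 + 23*14936^2
= 172303322 + 5130934208
= 5.3032e+09


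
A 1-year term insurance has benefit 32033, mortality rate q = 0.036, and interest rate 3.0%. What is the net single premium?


NSP = benefit * q * v
v = 1/(1+i) = 0.970874
NSP = 32033 * 0.036 * 0.970874
= 1119.6


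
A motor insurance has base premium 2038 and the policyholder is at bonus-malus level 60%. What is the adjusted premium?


adjusted = base * BM_level / 100
= 2038 * 60 / 100
= 2038 * 0.6
= 1222.8


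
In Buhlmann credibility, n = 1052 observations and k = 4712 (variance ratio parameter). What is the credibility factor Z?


Z = n / (n + k)
= 1052 / (1052 + 4712)
= 1052 / 5764
= 0.1825


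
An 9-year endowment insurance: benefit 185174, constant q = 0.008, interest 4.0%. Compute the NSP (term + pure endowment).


Term component = 10691.0396
Pure endowment = 9_p_x * v^9 * benefit = 0.930262 * 0.702587 * 185174 = 121027.7623
NSP = 131718.8019


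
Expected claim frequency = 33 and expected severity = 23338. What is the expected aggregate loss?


E[S] = E[N] * E[X]
= 33 * 23338
= 770154


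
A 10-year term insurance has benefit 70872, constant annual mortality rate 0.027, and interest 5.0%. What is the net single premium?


NSP = benefit * sum_{k=0}^{n-1} k_p_x * q * v^(k+1)
With constant q=0.027, v=0.952381
Sum = 0.186927
NSP = 70872 * 0.186927
= 13247.8775


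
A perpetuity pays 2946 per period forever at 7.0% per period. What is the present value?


PV = PMT / i
= 2946 / 0.07
= 42085.7143


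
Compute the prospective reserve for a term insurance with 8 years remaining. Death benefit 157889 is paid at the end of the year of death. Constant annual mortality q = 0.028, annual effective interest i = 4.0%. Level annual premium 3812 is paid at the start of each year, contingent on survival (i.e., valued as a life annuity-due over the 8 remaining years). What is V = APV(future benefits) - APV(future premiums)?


v = 1/(1+i) = 0.961538
APV(future benefits) per unit = sum_{k=0}^{7} k_p_x * q * v^(k+1) = 0.17204
APV(future benefits) = 157889 * 0.17204 = 27163.2472
Life annuity-due factor ä_{x:8} = sum_{k=0}^{7} k_p_x * v^k = 6.390063
APV(future premiums) = 3812 * 6.390063 = 24358.919
V = 27163.2472 - 24358.919
= 2804.3282


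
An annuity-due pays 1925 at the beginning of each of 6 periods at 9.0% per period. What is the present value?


PV_due = PMT * (1-(1+i)^(-n))/i * (1+i)
PV_immediate = 8635.3933
PV_due = 8635.3933 * 1.09
= 9412.5787


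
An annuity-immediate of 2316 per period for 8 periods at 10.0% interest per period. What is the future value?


FV = PMT * ((1+i)^n - 1) / i
= 2316 * ((1.1)^8 - 1) / 0.1
= 2316 * (2.143589 - 1) / 0.1
= 26485.5168


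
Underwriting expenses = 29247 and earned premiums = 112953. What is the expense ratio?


Expense ratio = expenses / premiums
= 29247 / 112953
= 0.2589


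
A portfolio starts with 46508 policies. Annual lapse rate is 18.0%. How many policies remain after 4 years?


remaining = initial * (1 - lapse)^years
= 46508 * (1 - 0.18)^4
= 46508 * 0.452122
= 21027.2788


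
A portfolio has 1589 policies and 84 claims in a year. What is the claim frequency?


frequency = claims / policies
= 84 / 1589
= 0.0529


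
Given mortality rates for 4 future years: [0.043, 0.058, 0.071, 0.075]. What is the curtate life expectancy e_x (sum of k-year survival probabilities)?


e_x = sum_{k=1}^{n} k_p_x
k_p_x values:
  1_p_x = 0.957
  2_p_x = 0.901494
  3_p_x = 0.837488
  4_p_x = 0.774676
e_x = 3.4707


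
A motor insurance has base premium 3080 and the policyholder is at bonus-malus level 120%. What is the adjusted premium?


adjusted = base * BM_level / 100
= 3080 * 120 / 100
= 3080 * 1.2
= 3696.0


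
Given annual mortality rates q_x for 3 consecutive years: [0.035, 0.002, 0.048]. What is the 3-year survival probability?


p_k = 1 - q_k for each year
Survival = product of (1 - q_k)
= 0.965 * 0.998 * 0.952
= 0.9168


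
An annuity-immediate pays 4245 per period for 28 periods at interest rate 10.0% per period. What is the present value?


PV = PMT * (1 - (1+i)^(-n)) / i
= 4245 * (1 - (1+0.1)^(-28)) / 0.1
= 4245 * (1 - 0.069343) / 0.1
= 4245 * 9.306567
= 39506.3748


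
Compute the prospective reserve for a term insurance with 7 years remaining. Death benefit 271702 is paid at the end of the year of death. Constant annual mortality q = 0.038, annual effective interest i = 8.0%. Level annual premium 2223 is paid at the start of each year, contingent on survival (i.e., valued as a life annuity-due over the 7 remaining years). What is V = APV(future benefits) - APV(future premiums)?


v = 1/(1+i) = 0.925926
APV(future benefits) per unit = sum_{k=0}^{6} k_p_x * q * v^(k+1) = 0.178762
APV(future benefits) = 271702 * 0.178762 = 48570.0117
Life annuity-due factor ä_{x:7} = sum_{k=0}^{6} k_p_x * v^k = 5.080606
APV(future premiums) = 2223 * 5.080606 = 11294.1875
V = 48570.0117 - 11294.1875
= 37275.8242


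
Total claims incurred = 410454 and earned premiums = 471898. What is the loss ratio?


Loss ratio = claims / premiums
= 410454 / 471898
= 0.8698


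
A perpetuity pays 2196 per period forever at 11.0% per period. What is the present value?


PV = PMT / i
= 2196 / 0.11
= 19963.6364


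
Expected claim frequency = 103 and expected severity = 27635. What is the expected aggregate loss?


E[S] = E[N] * E[X]
= 103 * 27635
= 2.8464e+06


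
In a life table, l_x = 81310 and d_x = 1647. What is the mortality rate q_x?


q_x = d_x / l_x
= 1647 / 81310
= 0.0203


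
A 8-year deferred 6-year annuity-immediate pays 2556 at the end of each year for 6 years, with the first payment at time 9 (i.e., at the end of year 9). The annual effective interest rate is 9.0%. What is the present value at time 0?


PV at time 8 of the 6-year annuity-immediate:
a_n = 2556 * (1-(1+0.09)^(-6))/0.09 = 11466.0079
Discount back 8 years to time 0:
PV = 11466.0079 * (1+0.09)^(-8)
= 11466.0079 * 0.501866
= 5754.4027


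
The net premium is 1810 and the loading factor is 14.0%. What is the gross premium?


Gross = net * (1 + loading)
= 1810 * (1 + 0.14)
= 1810 * 1.14
= 2063.4


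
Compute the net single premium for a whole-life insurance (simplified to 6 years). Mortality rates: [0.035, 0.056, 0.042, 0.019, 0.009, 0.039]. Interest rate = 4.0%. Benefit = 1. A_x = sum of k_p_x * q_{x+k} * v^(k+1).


v = 0.961538
Year 0: k_p_x=1.0, q=0.035, term=0.033654
Year 1: k_p_x=0.965, q=0.056, term=0.049963
Year 2: k_p_x=0.91096, q=0.042, term=0.034013
Year 3: k_p_x=0.8727, q=0.019, term=0.014174
Year 4: k_p_x=0.856118, q=0.009, term=0.006333
Year 5: k_p_x=0.848413, q=0.039, term=0.02615
A_x = 0.1643


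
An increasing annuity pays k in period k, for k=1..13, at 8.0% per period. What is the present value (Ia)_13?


(Ia)_n = sum_{k=1}^{n} k * v^k, v = 1/(1+i)
v = 0.925926
Sum computed term by term:
(Ia)_13 = 46.9501


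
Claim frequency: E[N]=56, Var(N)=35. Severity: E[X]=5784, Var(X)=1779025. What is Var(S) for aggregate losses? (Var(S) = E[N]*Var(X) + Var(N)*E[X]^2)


Var(S) = E[N]*Var(X) + Var(N)*E[X]^2
= 56*1779025 + 35*5784^2
= 99625400 + 1170912960
= 1.2705e+09


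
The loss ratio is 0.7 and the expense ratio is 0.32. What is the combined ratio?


Combined ratio = loss ratio + expense ratio
= 0.7 + 0.32
= 1.02


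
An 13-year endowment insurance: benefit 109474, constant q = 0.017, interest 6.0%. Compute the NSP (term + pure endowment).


Term component = 15102.0614
Pure endowment = 13_p_x * v^13 * benefit = 0.800195 * 0.468839 * 109474 = 41070.5454
NSP = 56172.6068


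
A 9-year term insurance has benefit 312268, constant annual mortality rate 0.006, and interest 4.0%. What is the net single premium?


NSP = benefit * sum_{k=0}^{n-1} k_p_x * q * v^(k+1)
With constant q=0.006, v=0.961538
Sum = 0.043625
NSP = 312268 * 0.043625
= 13622.5569


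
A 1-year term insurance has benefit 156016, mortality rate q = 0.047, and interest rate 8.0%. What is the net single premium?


NSP = benefit * q * v
v = 1/(1+i) = 0.925926
NSP = 156016 * 0.047 * 0.925926
= 6789.5852


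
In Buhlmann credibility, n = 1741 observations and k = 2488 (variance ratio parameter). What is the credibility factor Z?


Z = n / (n + k)
= 1741 / (1741 + 2488)
= 1741 / 4229
= 0.4117


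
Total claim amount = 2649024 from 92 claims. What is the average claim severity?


severity = total / number
= 2649024 / 92
= 28793.7391


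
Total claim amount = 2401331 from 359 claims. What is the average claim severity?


severity = total / number
= 2401331 / 359
= 6688.9443


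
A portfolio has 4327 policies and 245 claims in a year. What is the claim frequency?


frequency = claims / policies
= 245 / 4327
= 0.0566


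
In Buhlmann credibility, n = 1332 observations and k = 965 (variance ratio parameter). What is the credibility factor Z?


Z = n / (n + k)
= 1332 / (1332 + 965)
= 1332 / 2297
= 0.5799


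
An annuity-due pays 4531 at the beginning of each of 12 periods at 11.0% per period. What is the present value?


PV_due = PMT * (1-(1+i)^(-n))/i * (1+i)
PV_immediate = 29416.8657
PV_due = 29416.8657 * 1.11
= 32652.7209


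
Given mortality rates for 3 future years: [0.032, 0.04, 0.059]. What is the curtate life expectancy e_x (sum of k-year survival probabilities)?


e_x = sum_{k=1}^{n} k_p_x
k_p_x values:
  1_p_x = 0.968
  2_p_x = 0.92928
  3_p_x = 0.874452
e_x = 2.7717


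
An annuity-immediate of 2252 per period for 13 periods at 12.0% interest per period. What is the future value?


FV = PMT * ((1+i)^n - 1) / i
= 2252 * ((1.12)^13 - 1) / 0.12
= 2252 * (4.363493 - 1) / 0.12
= 63121.5541


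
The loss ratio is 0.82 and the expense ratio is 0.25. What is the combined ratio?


Combined ratio = loss ratio + expense ratio
= 0.82 + 0.25
= 1.07


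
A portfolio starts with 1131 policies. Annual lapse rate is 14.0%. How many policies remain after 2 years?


remaining = initial * (1 - lapse)^years
= 1131 * (1 - 0.14)^2
= 1131 * 0.7396
= 836.4876


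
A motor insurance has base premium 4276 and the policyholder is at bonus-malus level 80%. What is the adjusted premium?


adjusted = base * BM_level / 100
= 4276 * 80 / 100
= 4276 * 0.8
= 3420.8


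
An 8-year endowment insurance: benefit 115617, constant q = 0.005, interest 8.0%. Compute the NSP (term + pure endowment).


Term component = 3271.0596
Pure endowment = 8_p_x * v^8 * benefit = 0.960693 * 0.540269 * 115617 = 60008.9874
NSP = 63280.0469


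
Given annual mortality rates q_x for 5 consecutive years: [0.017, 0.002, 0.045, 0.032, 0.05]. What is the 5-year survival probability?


p_k = 1 - q_k for each year
Survival = product of (1 - q_k)
= 0.983 * 0.998 * 0.955 * 0.968 * 0.95
= 0.8616


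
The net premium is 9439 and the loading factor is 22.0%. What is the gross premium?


Gross = net * (1 + loading)
= 9439 * (1 + 0.22)
= 9439 * 1.22
= 11515.58


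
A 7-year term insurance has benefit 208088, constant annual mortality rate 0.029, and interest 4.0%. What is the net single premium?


NSP = benefit * sum_{k=0}^{n-1} k_p_x * q * v^(k+1)
With constant q=0.029, v=0.961538
Sum = 0.160364
NSP = 208088 * 0.160364
= 33369.7418


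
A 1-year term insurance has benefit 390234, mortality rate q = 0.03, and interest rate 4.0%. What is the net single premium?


NSP = benefit * q * v
v = 1/(1+i) = 0.961538
NSP = 390234 * 0.03 * 0.961538
= 11256.75


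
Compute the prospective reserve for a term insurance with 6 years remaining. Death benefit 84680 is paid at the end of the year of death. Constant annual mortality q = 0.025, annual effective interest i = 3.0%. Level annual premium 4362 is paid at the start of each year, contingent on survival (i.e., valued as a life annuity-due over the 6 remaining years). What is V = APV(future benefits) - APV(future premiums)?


v = 1/(1+i) = 0.970874
APV(future benefits) per unit = sum_{k=0}^{5} k_p_x * q * v^(k+1) = 0.12752
APV(future benefits) = 84680 * 0.12752 = 10798.3868
Life annuity-due factor ä_{x:6} = sum_{k=0}^{5} k_p_x * v^k = 5.253821
APV(future premiums) = 4362 * 5.253821 = 22917.1658
V = 10798.3868 - 22917.1658
= -12118.779


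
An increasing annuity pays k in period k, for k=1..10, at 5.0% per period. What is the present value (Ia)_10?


(Ia)_n = sum_{k=1}^{n} k * v^k, v = 1/(1+i)
v = 0.952381
Sum computed term by term:
(Ia)_10 = 39.3738


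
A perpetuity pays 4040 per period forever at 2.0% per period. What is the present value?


PV = PMT / i
= 4040 / 0.02
= 202000.0


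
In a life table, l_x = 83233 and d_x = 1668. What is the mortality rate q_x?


q_x = d_x / l_x
= 1668 / 83233
= 0.02


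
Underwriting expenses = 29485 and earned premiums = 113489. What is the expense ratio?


Expense ratio = expenses / premiums
= 29485 / 113489
= 0.2598


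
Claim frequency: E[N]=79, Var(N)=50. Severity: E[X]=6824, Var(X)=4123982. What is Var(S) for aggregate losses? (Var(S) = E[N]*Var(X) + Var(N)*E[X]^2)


Var(S) = E[N]*Var(X) + Var(N)*E[X]^2
= 79*4123982 + 50*6824^2
= 325794578 + 2328348800
= 2.6541e+09


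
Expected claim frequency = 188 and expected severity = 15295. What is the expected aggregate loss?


E[S] = E[N] * E[X]
= 188 * 15295
= 2.8755e+06


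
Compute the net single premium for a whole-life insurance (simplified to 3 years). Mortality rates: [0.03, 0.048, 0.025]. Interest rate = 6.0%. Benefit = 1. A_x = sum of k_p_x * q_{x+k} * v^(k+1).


v = 0.943396
Year 0: k_p_x=1.0, q=0.03, term=0.028302
Year 1: k_p_x=0.97, q=0.048, term=0.041438
Year 2: k_p_x=0.92344, q=0.025, term=0.019383
A_x = 0.0891


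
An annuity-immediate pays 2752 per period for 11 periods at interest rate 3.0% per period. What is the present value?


PV = PMT * (1 - (1+i)^(-n)) / i
= 2752 * (1 - (1+0.03)^(-11)) / 0.03
= 2752 * (1 - 0.722421) / 0.03
= 2752 * 9.252624
= 25463.2216


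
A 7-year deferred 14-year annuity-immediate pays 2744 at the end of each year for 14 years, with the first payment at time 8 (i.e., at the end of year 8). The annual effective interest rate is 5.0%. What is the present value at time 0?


PV at time 7 of the 14-year annuity-immediate:
a_n = 2744 * (1-(1+0.05)^(-14))/0.05 = 27161.8707
Discount back 7 years to time 0:
PV = 27161.8707 * (1+0.05)^(-7)
= 27161.8707 * 0.710681
= 19303.4344


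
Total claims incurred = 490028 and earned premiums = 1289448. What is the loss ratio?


Loss ratio = claims / premiums
= 490028 / 1289448
= 0.38


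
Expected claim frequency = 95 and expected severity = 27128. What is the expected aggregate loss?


E[S] = E[N] * E[X]
= 95 * 27128
= 2.5772e+06


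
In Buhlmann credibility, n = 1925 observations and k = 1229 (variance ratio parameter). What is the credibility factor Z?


Z = n / (n + k)
= 1925 / (1925 + 1229)
= 1925 / 3154
= 0.6103


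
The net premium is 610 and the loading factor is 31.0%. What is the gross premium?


Gross = net * (1 + loading)
= 610 * (1 + 0.31)
= 610 * 1.31
= 799.1


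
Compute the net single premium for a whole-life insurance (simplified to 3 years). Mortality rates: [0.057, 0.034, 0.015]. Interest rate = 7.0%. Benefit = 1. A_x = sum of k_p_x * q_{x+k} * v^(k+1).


v = 0.934579
Year 0: k_p_x=1.0, q=0.057, term=0.053271
Year 1: k_p_x=0.943, q=0.034, term=0.028004
Year 2: k_p_x=0.910938, q=0.015, term=0.011154
A_x = 0.0924


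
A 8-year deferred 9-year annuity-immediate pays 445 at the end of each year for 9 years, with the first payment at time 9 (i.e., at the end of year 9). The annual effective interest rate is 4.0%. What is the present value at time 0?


PV at time 8 of the 9-year annuity-immediate:
a_n = 445 * (1-(1+0.04)^(-9))/0.04 = 3308.7226
Discount back 8 years to time 0:
PV = 3308.7226 * (1+0.04)^(-8)
= 3308.7226 * 0.73069
= 2417.6512


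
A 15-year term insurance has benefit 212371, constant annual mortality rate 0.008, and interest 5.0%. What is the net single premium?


NSP = benefit * sum_{k=0}^{n-1} k_p_x * q * v^(k+1)
With constant q=0.008, v=0.952381
Sum = 0.079115
NSP = 212371 * 0.079115
= 16801.6785


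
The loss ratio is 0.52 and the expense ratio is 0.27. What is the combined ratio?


Combined ratio = loss ratio + expense ratio
= 0.52 + 0.27
= 0.79


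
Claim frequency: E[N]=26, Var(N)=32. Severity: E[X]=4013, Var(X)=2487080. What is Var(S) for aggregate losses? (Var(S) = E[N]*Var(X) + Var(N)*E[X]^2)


Var(S) = E[N]*Var(X) + Var(N)*E[X]^2
= 26*2487080 + 32*4013^2
= 64664080 + 515333408
= 5.8000e+08


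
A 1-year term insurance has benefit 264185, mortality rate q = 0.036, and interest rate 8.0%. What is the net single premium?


NSP = benefit * q * v
v = 1/(1+i) = 0.925926
NSP = 264185 * 0.036 * 0.925926
= 8806.1667


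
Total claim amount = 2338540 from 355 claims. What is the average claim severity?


severity = total / number
= 2338540 / 355
= 6587.4366


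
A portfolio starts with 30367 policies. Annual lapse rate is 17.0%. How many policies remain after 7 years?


remaining = initial * (1 - lapse)^years
= 30367 * (1 - 0.17)^7
= 30367 * 0.271361
= 8240.4046


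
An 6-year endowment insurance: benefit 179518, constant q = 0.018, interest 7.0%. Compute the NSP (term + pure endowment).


Term component = 14778.203
Pure endowment = 6_p_x * v^6 * benefit = 0.896745 * 0.666342 * 179518 = 107269.0074
NSP = 122047.2104


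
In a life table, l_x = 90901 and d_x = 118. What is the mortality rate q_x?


q_x = d_x / l_x
= 118 / 90901
= 0.0013


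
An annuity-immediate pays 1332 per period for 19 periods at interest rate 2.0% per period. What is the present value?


PV = PMT * (1 - (1+i)^(-n)) / i
= 1332 * (1 - (1+0.02)^(-19)) / 0.02
= 1332 * (1 - 0.686431) / 0.02
= 1332 * 15.678462
= 20883.7114


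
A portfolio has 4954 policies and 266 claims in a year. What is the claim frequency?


frequency = claims / policies
= 266 / 4954
= 0.0537


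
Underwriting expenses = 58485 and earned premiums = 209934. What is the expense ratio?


Expense ratio = expenses / premiums
= 58485 / 209934
= 0.2786


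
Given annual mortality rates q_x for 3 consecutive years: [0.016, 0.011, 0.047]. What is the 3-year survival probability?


p_k = 1 - q_k for each year
Survival = product of (1 - q_k)
= 0.984 * 0.989 * 0.953
= 0.9274


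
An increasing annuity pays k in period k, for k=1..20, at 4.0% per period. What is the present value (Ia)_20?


(Ia)_n = sum_{k=1}^{n} k * v^k, v = 1/(1+i)
v = 0.961538
Sum computed term by term:
(Ia)_20 = 125.155


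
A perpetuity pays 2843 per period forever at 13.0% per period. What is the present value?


PV = PMT / i
= 2843 / 0.13
= 21869.2308


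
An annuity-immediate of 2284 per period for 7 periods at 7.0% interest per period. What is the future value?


FV = PMT * ((1+i)^n - 1) / i
= 2284 * ((1.07)^7 - 1) / 0.07
= 2284 * (1.605781 - 1) / 0.07
= 19765.7842


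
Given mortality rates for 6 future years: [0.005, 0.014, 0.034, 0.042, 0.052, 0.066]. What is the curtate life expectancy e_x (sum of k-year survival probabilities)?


e_x = sum_{k=1}^{n} k_p_x
k_p_x values:
  1_p_x = 0.995
  2_p_x = 0.98107
  3_p_x = 0.947714
  4_p_x = 0.90791
  5_p_x = 0.860698
  6_p_x = 0.803892
e_x = 5.4963


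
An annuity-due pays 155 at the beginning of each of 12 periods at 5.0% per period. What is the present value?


PV_due = PMT * (1-(1+i)^(-n))/i * (1+i)
PV_immediate = 1373.804
PV_due = 1373.804 * 1.05
= 1442.4942


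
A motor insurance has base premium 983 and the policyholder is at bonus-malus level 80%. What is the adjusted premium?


adjusted = base * BM_level / 100
= 983 * 80 / 100
= 983 * 0.8
= 786.4


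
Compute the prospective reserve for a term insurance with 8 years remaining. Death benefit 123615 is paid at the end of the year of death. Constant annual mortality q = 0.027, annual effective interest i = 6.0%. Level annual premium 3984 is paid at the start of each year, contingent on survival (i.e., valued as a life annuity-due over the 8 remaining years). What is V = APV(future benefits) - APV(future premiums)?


v = 1/(1+i) = 0.943396
APV(future benefits) per unit = sum_{k=0}^{7} k_p_x * q * v^(k+1) = 0.153922
APV(future benefits) = 123615 * 0.153922 = 19027.06
Life annuity-due factor ä_{x:8} = sum_{k=0}^{7} k_p_x * v^k = 6.042861
APV(future premiums) = 3984 * 6.042861 = 24074.7589
V = 19027.06 - 24074.7589
= -5047.6988
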